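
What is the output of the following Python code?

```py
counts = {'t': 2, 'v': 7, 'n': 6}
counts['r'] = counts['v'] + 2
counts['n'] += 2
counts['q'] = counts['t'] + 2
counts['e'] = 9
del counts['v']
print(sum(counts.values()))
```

counts['r'] = counts['v']+2 = 9 → {'t': 2, 'v': 7, 'n': 6, 'r': 9}
counts['n'] = 6+2 = 8 → {'t': 2, 'v': 7, 'n': 8, 'r': 9}
counts['q'] = counts['t']+2 = 4 → {'t': 2, 'v': 7, 'n': 8, 'r': 9, 'q': 4}
counts['e'] = 9 → {'t': 2, 'v': 7, 'n': 8, 'r': 9, 'q': 4, 'e': 9}
del 'v' → {'t': 2, 'n': 8, 'r': 9, 'q': 4, 'e': 9}
sum of values = 32

32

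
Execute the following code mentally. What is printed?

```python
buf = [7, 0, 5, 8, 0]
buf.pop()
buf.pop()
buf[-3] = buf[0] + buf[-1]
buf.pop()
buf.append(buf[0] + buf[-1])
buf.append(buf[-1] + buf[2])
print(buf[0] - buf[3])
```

-12

pop() removes 0 → [7, 0, 5, 8]
pop() removes 8 → [7, 0, 5]
buf[-3] = buf[0]+buf[-1] = 7+5 = 12 → [12, 0, 5]
pop() removes 5 → [12, 0]
append buf[0]+buf[-1] = 12+0 = 12 → [12, 0, 12]
append buf[-1]+buf[2] = 12+12 = 24 → [12, 0, 12, 24]
buf[0]-buf[3] = 12-24 = -12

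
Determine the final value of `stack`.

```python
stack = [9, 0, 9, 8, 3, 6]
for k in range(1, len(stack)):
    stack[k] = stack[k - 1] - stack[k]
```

k=1: stack[1] = 9-0 = 9 → [9, 9, 9, 8, 3, 6]
k=2: stack[2] = 9-9 = 0 → [9, 9, 0, 8, 3, 6]
k=3: stack[3] = 0-8 = -8 → [9, 9, 0, -8, 3, 6]
k=4: stack[4] = (-8)-3 = -11 → [9, 9, 0, -8, -11, 6]
k=5: stack[5] = (-11)-6 = -17 → [9, 9, 0, -8, -11, -17]

[9, 9, 0, -8, -11, -17]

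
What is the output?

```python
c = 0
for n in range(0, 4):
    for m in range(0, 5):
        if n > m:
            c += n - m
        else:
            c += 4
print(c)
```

n=0,m=0: not 0>0, c = 0+4 = 4
n=0,m=1: not 0>1, c = 4+4 = 8
n=0,m=2: not 0>2, c = 8+4 = 12
n=0,m=3: not 0>3, c = 12+4 = 16
n=0,m=4: not 0>4, c = 16+4 = 20
n=1,m=0: 1>0, c = 20+1 = 21
n=1,m=1: not 1>1, c = 21+4 = 25
n=1,m=2: not 1>2, c = 25+4 = 29
n=1,m=3: not 1>3, c = 29+4 = 33
n=1,m=4: not 1>4, c = 33+4 = 37
n=2,m=0: 2>0, c = 37+2 = 39
n=2,m=1: 2>1, c = 39+1 = 40
n=2,m=2: not 2>2, c = 40+4 = 44
n=2,m=3: not 2>3, c = 44+4 = 48
n=2,m=4: not 2>4, c = 48+4 = 52
n=3,m=0: 3>0, c = 52+3 = 55
n=3,m=1: 3>1, c = 55+2 = 57
n=3,m=2: 3>2, c = 57+1 = 58
n=3,m=3: not 3>3, c = 58+4 = 62
n=3,m=4: not 3>4, c = 62+4 = 66

66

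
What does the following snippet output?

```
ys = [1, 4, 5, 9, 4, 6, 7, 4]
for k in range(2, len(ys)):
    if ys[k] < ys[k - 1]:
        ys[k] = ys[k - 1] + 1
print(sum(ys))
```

k=2: 5>=4, unchanged → [1, 4, 5, 9, 4, 6, 7, 4]
k=3: 9>=5, unchanged → [1, 4, 5, 9, 4, 6, 7, 4]
k=4: 4<9, ys[4] = 9+1 = 10 → [1, 4, 5, 9, 10, 6, 7, 4]
k=5: 6<10, ys[5] = 10+1 = 11 → [1, 4, 5, 9, 10, 11, 7, 4]
k=6: 7<11, ys[6] = 11+1 = 12 → [1, 4, 5, 9, 10, 11, 12, 4]
k=7: 4<12, ys[7] = 12+1 = 13 → [1, 4, 5, 9, 10, 11, 12, 13]
sum = 65

65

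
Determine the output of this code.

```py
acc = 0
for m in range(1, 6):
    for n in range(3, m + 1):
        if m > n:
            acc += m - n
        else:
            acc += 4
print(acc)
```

16

m=3,n=3: not 3>3, acc = 0+4 = 4
m=4,n=3: 4>3, acc = 4+1 = 5
m=4,n=4: not 4>4, acc = 5+4 = 9
m=5,n=3: 5>3, acc = 9+2 = 11
m=5,n=4: 5>4, acc = 11+1 = 12
m=5,n=5: not 5>5, acc = 12+4 = 16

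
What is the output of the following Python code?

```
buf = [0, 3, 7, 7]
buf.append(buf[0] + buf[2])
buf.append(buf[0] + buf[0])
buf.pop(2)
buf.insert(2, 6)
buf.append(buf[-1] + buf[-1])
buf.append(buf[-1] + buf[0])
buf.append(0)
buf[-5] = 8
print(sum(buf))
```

append buf[0]+buf[2] = 0+7 = 7 → [0, 3, 7, 7, 7]
append buf[0]+buf[0] = 0+0 = 0 → [0, 3, 7, 7, 7, 0]
pop(2) removes 7 → [0, 3, 7, 7, 0]
insert 6 at 2 → [0, 3, 6, 7, 7, 0]
append buf[-1]+buf[-1] = 0+0 = 0 → [0, 3, 6, 7, 7, 0, 0]
append buf[-1]+buf[0] = 0+0 = 0 → [0, 3, 6, 7, 7, 0, 0, 0]
append 0 → [0, 3, 6, 7, 7, 0, 0, 0, 0]
buf[-5] = 8 → [0, 3, 6, 7, 8, 0, 0, 0, 0]
sum = 24

24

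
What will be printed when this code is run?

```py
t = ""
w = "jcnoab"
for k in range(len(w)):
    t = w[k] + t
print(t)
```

k=0: prepend 'j' → 'j'
k=1: prepend 'c' → 'cj'
k=2: prepend 'n' → 'ncj'
k=3: prepend 'o' → 'oncj'
k=4: prepend 'a' → 'aoncj'
k=5: prepend 'b' → 'baoncj'

baoncj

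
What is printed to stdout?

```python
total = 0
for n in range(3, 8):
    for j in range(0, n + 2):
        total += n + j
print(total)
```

n=3,j=0: total = 0+3 = 3
n=3,j=1: total = 3+4 = 7
n=3,j=2: total = 7+5 = 12
n=3,j=3: total = 12+6 = 18
n=3,j=4: total = 18+7 = 25
n=4,j=0: total = 25+4 = 29
n=4,j=1: total = 29+5 = 34
n=4,j=2: total = 34+6 = 40
n=4,j=3: total = 40+7 = 47
n=4,j=4: total = 47+8 = 55
n=4,j=5: total = 55+9 = 64
n=5,j=0: total = 64+5 = 69
n=5,j=1: total = 69+6 = 75
n=5,j=2: total = 75+7 = 82
n=5,j=3: total = 82+8 = 90
n=5,j=4: total = 90+9 = 99
n=5,j=5: total = 99+10 = 109
n=5,j=6: total = 109+11 = 120
n=6,j=0: total = 120+6 = 126
n=6,j=1: total = 126+7 = 133
n=6,j=2: total = 133+8 = 141
n=6,j=3: total = 141+9 = 150
n=6,j=4: total = 150+10 = 160
n=6,j=5: total = 160+11 = 171
n=6,j=6: total = 171+12 = 183
n=6,j=7: total = 183+13 = 196
n=7,j=0: total = 196+7 = 203
n=7,j=1: total = 203+8 = 211
n=7,j=2: total = 211+9 = 220
n=7,j=3: total = 220+10 = 230
n=7,j=4: total = 230+11 = 241
n=7,j=5: total = 241+12 = 253
n=7,j=6: total = 253+13 = 266
n=7,j=7: total = 266+14 = 280
n=7,j=8: total = 280+15 = 295

295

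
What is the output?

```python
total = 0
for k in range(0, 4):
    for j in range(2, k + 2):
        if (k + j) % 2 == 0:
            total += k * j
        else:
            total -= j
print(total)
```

2

k=1,j=2: odd sum, total = 0-2 = -2
k=2,j=2: even sum, total = (-2)+4 = 2
k=2,j=3: odd sum, total = 2-3 = -1
k=3,j=2: odd sum, total = (-1)-2 = -3
k=3,j=3: even sum, total = (-3)+9 = 6
k=3,j=4: odd sum, total = 6-4 = 2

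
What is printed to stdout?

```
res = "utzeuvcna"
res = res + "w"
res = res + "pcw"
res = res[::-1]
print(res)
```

wcpwancvueztu

+ 'w' → 'utzeuvcnaw'
+ 'pcw' → 'utzeuvcnawpcw'
reverse → 'wcpwancvueztu'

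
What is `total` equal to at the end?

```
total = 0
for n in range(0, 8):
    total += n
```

28

n=0: total = 0+0 = 0
n=1: total = 0+1 = 1
n=2: total = 1+2 = 3
n=3: total = 3+3 = 6
n=4: total = 6+4 = 10
n=5: total = 10+5 = 15
n=6: total = 15+6 = 21
n=7: total = 21+7 = 28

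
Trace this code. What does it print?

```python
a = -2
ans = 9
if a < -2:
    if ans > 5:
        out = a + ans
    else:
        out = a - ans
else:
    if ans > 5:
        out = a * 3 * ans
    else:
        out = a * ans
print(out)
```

a=-2, ans=9
a < -2 is False; ans > 5 is True
→ out = a * 3 * ans = -54

-54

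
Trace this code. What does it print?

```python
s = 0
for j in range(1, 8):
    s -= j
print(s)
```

j=1: s = 0-1 = -1
j=2: s = (-1)-2 = -3
j=3: s = (-3)-3 = -6
j=4: s = (-6)-4 = -10
j=5: s = (-10)-5 = -15
j=6: s = (-15)-6 = -21
j=7: s = (-21)-7 = -28

-28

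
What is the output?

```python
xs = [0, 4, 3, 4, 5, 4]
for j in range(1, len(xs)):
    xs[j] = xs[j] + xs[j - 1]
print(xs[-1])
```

20

j=1: xs[1] = 4+0 = 4 → [0, 4, 3, 4, 5, 4]
j=2: xs[2] = 3+4 = 7 → [0, 4, 7, 4, 5, 4]
j=3: xs[3] = 4+7 = 11 → [0, 4, 7, 11, 5, 4]
j=4: xs[4] = 5+11 = 16 → [0, 4, 7, 11, 16, 4]
j=5: xs[5] = 4+16 = 20 → [0, 4, 7, 11, 16, 20]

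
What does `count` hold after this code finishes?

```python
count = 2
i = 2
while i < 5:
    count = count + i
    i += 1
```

i=2: count = 2+2 = 4
i=3: count = 4+3 = 7
i=4: count = 7+4 = 11

11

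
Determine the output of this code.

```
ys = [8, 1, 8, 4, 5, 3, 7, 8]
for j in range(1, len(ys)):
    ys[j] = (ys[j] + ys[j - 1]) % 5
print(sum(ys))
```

j=1: ys[1] = (1+8)%5 = 4 → [8, 4, 8, 4, 5, 3, 7, 8]
j=2: ys[2] = (8+4)%5 = 2 → [8, 4, 2, 4, 5, 3, 7, 8]
j=3: ys[3] = (4+2)%5 = 1 → [8, 4, 2, 1, 5, 3, 7, 8]
j=4: ys[4] = (5+1)%5 = 1 → [8, 4, 2, 1, 1, 3, 7, 8]
j=5: ys[5] = (3+1)%5 = 4 → [8, 4, 2, 1, 1, 4, 7, 8]
j=6: ys[6] = (7+4)%5 = 1 → [8, 4, 2, 1, 1, 4, 1, 8]
j=7: ys[7] = (8+1)%5 = 4 → [8, 4, 2, 1, 1, 4, 1, 4]
sum = 25

25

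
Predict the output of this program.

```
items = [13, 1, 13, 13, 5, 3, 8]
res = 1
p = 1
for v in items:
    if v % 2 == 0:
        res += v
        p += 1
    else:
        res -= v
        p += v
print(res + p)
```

v=13: not even, res = 1-13 = -12; p=14
v=1: not even, res = (-12)-1 = -13; p=15
v=13: not even, res = (-13)-13 = -26; p=28
v=13: not even, res = (-26)-13 = -39; p=41
v=5: not even, res = (-39)-5 = -44; p=46
v=3: not even, res = (-44)-3 = -47; p=49
v=8: even, res = (-47)+8 = -39; p=50
res+p = (-39)+50 = 11

11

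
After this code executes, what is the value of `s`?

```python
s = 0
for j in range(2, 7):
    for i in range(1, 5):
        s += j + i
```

j=2,i=1: s = 0+3 = 3
j=2,i=2: s = 3+4 = 7
j=2,i=3: s = 7+5 = 12
j=2,i=4: s = 12+6 = 18
j=3,i=1: s = 18+4 = 22
j=3,i=2: s = 22+5 = 27
j=3,i=3: s = 27+6 = 33
j=3,i=4: s = 33+7 = 40
j=4,i=1: s = 40+5 = 45
j=4,i=2: s = 45+6 = 51
j=4,i=3: s = 51+7 = 58
j=4,i=4: s = 58+8 = 66
j=5,i=1: s = 66+6 = 72
j=5,i=2: s = 72+7 = 79
j=5,i=3: s = 79+8 = 87
j=5,i=4: s = 87+9 = 96
j=6,i=1: s = 96+7 = 103
j=6,i=2: s = 103+8 = 111
j=6,i=3: s = 111+9 = 120
j=6,i=4: s = 120+10 = 130

130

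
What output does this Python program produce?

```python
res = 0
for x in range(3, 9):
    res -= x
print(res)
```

-33

x=3: res = 0-3 = -3
x=4: res = (-3)-4 = -7
x=5: res = (-7)-5 = -12
x=6: res = (-12)-6 = -18
x=7: res = (-18)-7 = -25
x=8: res = (-25)-8 = -33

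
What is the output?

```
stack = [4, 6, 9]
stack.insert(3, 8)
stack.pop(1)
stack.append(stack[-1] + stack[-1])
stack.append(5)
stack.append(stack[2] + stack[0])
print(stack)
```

[4, 9, 8, 16, 5, 12]

insert 8 at 3 → [4, 6, 9, 8]
pop(1) removes 6 → [4, 9, 8]
append stack[-1]+stack[-1] = 8+8 = 16 → [4, 9, 8, 16]
append 5 → [4, 9, 8, 16, 5]
append stack[2]+stack[0] = 8+4 = 12 → [4, 9, 8, 16, 5, 12]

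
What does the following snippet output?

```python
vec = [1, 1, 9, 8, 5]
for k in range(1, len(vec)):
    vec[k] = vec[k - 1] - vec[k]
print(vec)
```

k=1: vec[1] = 1-1 = 0 → [1, 0, 9, 8, 5]
k=2: vec[2] = 0-9 = -9 → [1, 0, -9, 8, 5]
k=3: vec[3] = (-9)-8 = -17 → [1, 0, -9, -17, 5]
k=4: vec[4] = (-17)-5 = -22 → [1, 0, -9, -17, -22]

[1, 0, -9, -17, -22]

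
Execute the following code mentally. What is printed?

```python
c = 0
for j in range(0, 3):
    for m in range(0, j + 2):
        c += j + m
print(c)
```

j=0,m=0: c = 0+0 = 0
j=0,m=1: c = 0+1 = 1
j=1,m=0: c = 1+1 = 2
j=1,m=1: c = 2+2 = 4
j=1,m=2: c = 4+3 = 7
j=2,m=0: c = 7+2 = 9
j=2,m=1: c = 9+3 = 12
j=2,m=2: c = 12+4 = 16
j=2,m=3: c = 16+5 = 21

21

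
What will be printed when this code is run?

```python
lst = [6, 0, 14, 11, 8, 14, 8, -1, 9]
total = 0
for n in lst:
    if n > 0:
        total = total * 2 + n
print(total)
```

n=6: >0, total = 0*2+6 = 6
n=0: not >0
n=14: >0, total = 6*2+14 = 26
n=11: >0, total = 26*2+11 = 63
n=8: >0, total = 63*2+8 = 134
n=14: >0, total = 134*2+14 = 282
n=8: >0, total = 282*2+8 = 572
n=-1: not >0
n=9: >0, total = 572*2+9 = 1153

1153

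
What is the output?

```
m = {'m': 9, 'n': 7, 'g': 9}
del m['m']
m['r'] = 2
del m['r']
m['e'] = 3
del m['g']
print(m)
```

del 'm' → {'n': 7, 'g': 9}
m['r'] = 2 → {'n': 7, 'g': 9, 'r': 2}
del 'r' → {'n': 7, 'g': 9}
m['e'] = 3 → {'n': 7, 'g': 9, 'e': 3}
del 'g' → {'n': 7, 'e': 3}

{'n': 7, 'e': 3}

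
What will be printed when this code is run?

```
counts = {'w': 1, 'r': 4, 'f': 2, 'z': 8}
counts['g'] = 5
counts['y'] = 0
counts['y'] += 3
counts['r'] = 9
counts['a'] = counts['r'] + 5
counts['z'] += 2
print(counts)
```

{'w': 1, 'r': 9, 'f': 2, 'z': 10, 'g': 5, 'y': 3, 'a': 14}

counts['g'] = 5 → {'w': 1, 'r': 4, 'f': 2, 'z': 8, 'g': 5}
counts['y'] = 0 → {'w': 1, 'r': 4, 'f': 2, 'z': 8, 'g': 5, 'y': 0}
counts['y'] = 0+3 = 3 → {'w': 1, 'r': 4, 'f': 2, 'z': 8, 'g': 5, 'y': 3}
counts['r'] = 9 → {'w': 1, 'r': 9, 'f': 2, 'z': 8, 'g': 5, 'y': 3}
counts['a'] = counts['r']+5 = 14 → {'w': 1, 'r': 9, 'f': 2, 'z': 8, 'g': 5, 'y': 3, 'a': 14}
counts['z'] = 8+2 = 10 → {'w': 1, 'r': 9, 'f': 2, 'z': 10, 'g': 5, 'y': 3, 'a': 14}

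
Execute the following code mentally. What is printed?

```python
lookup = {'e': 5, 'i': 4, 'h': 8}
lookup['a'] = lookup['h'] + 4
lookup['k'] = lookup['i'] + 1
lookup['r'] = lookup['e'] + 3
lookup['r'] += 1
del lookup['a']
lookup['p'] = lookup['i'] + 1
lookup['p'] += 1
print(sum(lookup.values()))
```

37

lookup['a'] = lookup['h']+4 = 12 → {'e': 5, 'i': 4, 'h': 8, 'a': 12}
lookup['k'] = lookup['i']+1 = 5 → {'e': 5, 'i': 4, 'h': 8, 'a': 12, 'k': 5}
lookup['r'] = lookup['e']+3 = 8 → {'e': 5, 'i': 4, 'h': 8, 'a': 12, 'k': 5, 'r': 8}
lookup['r'] = 8+1 = 9 → {'e': 5, 'i': 4, 'h': 8, 'a': 12, 'k': 5, 'r': 9}
del 'a' → {'e': 5, 'i': 4, 'h': 8, 'k': 5, 'r': 9}
lookup['p'] = lookup['i']+1 = 5 → {'e': 5, 'i': 4, 'h': 8, 'k': 5, 'r': 9, 'p': 5}
lookup['p'] = 5+1 = 6 → {'e': 5, 'i': 4, 'h': 8, 'k': 5, 'r': 9, 'p': 6}
sum of values = 37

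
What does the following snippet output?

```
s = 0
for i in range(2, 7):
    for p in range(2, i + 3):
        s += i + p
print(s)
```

i=2,p=2: s = 0+4 = 4
i=2,p=3: s = 4+5 = 9
i=2,p=4: s = 9+6 = 15
i=3,p=2: s = 15+5 = 20
i=3,p=3: s = 20+6 = 26
i=3,p=4: s = 26+7 = 33
i=3,p=5: s = 33+8 = 41
i=4,p=2: s = 41+6 = 47
i=4,p=3: s = 47+7 = 54
i=4,p=4: s = 54+8 = 62
i=4,p=5: s = 62+9 = 71
i=4,p=6: s = 71+10 = 81
i=5,p=2: s = 81+7 = 88
i=5,p=3: s = 88+8 = 96
i=5,p=4: s = 96+9 = 105
i=5,p=5: s = 105+10 = 115
i=5,p=6: s = 115+11 = 126
i=5,p=7: s = 126+12 = 138
i=6,p=2: s = 138+8 = 146
i=6,p=3: s = 146+9 = 155
i=6,p=4: s = 155+10 = 165
i=6,p=5: s = 165+11 = 176
i=6,p=6: s = 176+12 = 188
i=6,p=7: s = 188+13 = 201
i=6,p=8: s = 201+14 = 215

215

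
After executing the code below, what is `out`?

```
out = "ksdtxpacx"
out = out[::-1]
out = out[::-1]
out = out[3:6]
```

'txp'

reverse → 'xcapxtdsk'
reverse → 'ksdtxpacx'
slice [3:6] → 'txp'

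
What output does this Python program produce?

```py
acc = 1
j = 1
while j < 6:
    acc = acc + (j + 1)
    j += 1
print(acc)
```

j=1: acc = 1+2 = 3
j=2: acc = 3+3 = 6
j=3: acc = 6+4 = 10
j=4: acc = 10+5 = 15
j=5: acc = 15+6 = 21

21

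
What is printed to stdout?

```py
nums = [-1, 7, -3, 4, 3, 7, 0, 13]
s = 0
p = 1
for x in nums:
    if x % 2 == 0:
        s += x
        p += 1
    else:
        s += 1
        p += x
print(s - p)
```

-19

x=-1: not even, s = 0+1 = 1; p=0
x=7: not even, s = 1+1 = 2; p=7
x=-3: not even, s = 2+1 = 3; p=4
x=4: even, s = 3+4 = 7; p=5
x=3: not even, s = 7+1 = 8; p=8
x=7: not even, s = 8+1 = 9; p=15
x=0: even, s = 9+0 = 9; p=16
x=13: not even, s = 9+1 = 10; p=29
s-p = 10-29 = -19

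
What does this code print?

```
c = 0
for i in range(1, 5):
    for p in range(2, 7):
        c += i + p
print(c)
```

130

i=1,p=2: c = 0+3 = 3
i=1,p=3: c = 3+4 = 7
i=1,p=4: c = 7+5 = 12
i=1,p=5: c = 12+6 = 18
i=1,p=6: c = 18+7 = 25
i=2,p=2: c = 25+4 = 29
i=2,p=3: c = 29+5 = 34
i=2,p=4: c = 34+6 = 40
i=2,p=5: c = 40+7 = 47
i=2,p=6: c = 47+8 = 55
i=3,p=2: c = 55+5 = 60
i=3,p=3: c = 60+6 = 66
i=3,p=4: c = 66+7 = 73
i=3,p=5: c = 73+8 = 81
i=3,p=6: c = 81+9 = 90
i=4,p=2: c = 90+6 = 96
i=4,p=3: c = 96+7 = 103
i=4,p=4: c = 103+8 = 111
i=4,p=5: c = 111+9 = 120
i=4,p=6: c = 120+10 = 130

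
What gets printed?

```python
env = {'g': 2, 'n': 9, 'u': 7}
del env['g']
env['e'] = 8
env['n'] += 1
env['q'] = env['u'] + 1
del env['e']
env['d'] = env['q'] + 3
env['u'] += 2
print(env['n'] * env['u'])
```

del 'g' → {'n': 9, 'u': 7}
env['e'] = 8 → {'n': 9, 'u': 7, 'e': 8}
env['n'] = 9+1 = 10 → {'n': 10, 'u': 7, 'e': 8}
env['q'] = env['u']+1 = 8 → {'n': 10, 'u': 7, 'e': 8, 'q': 8}
del 'e' → {'n': 10, 'u': 7, 'q': 8}
env['d'] = env['q']+3 = 11 → {'n': 10, 'u': 7, 'q': 8, 'd': 11}
env['u'] = 7+2 = 9 → {'n': 10, 'u': 9, 'q': 8, 'd': 11}
env['n']*env['u'] = 10*9 = 90

90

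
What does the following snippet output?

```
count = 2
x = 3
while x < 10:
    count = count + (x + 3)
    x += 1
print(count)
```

65

x=3: count = 2+6 = 8
x=4: count = 8+7 = 15
x=5: count = 15+8 = 23
x=6: count = 23+9 = 32
x=7: count = 32+10 = 42
x=8: count = 42+11 = 53
x=9: count = 53+12 = 65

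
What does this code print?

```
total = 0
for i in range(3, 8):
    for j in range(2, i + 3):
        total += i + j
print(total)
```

300

i=3,j=2: total = 0+5 = 5
i=3,j=3: total = 5+6 = 11
i=3,j=4: total = 11+7 = 18
i=3,j=5: total = 18+8 = 26
i=4,j=2: total = 26+6 = 32
i=4,j=3: total = 32+7 = 39
i=4,j=4: total = 39+8 = 47
i=4,j=5: total = 47+9 = 56
i=4,j=6: total = 56+10 = 66
i=5,j=2: total = 66+7 = 73
i=5,j=3: total = 73+8 = 81
i=5,j=4: total = 81+9 = 90
i=5,j=5: total = 90+10 = 100
i=5,j=6: total = 100+11 = 111
i=5,j=7: total = 111+12 = 123
i=6,j=2: total = 123+8 = 131
i=6,j=3: total = 131+9 = 140
i=6,j=4: total = 140+10 = 150
i=6,j=5: total = 150+11 = 161
i=6,j=6: total = 161+12 = 173
i=6,j=7: total = 173+13 = 186
i=6,j=8: total = 186+14 = 200
i=7,j=2: total = 200+9 = 209
i=7,j=3: total = 209+10 = 219
i=7,j=4: total = 219+11 = 230
i=7,j=5: total = 230+12 = 242
i=7,j=6: total = 242+13 = 255
i=7,j=7: total = 255+14 = 269
i=7,j=8: total = 269+15 = 284
i=7,j=9: total = 284+16 = 300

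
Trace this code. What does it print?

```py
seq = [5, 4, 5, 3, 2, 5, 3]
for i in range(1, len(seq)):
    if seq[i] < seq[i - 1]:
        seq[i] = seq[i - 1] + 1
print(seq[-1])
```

i=1: 4<5, seq[1] = 5+1 = 6 → [5, 6, 5, 3, 2, 5, 3]
i=2: 5<6, seq[2] = 6+1 = 7 → [5, 6, 7, 3, 2, 5, 3]
i=3: 3<7, seq[3] = 7+1 = 8 → [5, 6, 7, 8, 2, 5, 3]
i=4: 2<8, seq[4] = 8+1 = 9 → [5, 6, 7, 8, 9, 5, 3]
i=5: 5<9, seq[5] = 9+1 = 10 → [5, 6, 7, 8, 9, 10, 3]
i=6: 3<10, seq[6] = 10+1 = 11 → [5, 6, 7, 8, 9, 10, 11]

11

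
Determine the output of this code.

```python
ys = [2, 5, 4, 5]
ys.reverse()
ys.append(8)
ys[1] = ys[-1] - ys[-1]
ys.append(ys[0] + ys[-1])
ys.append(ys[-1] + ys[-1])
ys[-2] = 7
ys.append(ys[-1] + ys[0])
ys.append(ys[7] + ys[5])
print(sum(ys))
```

122

reverse → [5, 4, 5, 2]
append 8 → [5, 4, 5, 2, 8]
ys[1] = ys[-1]-ys[-1] = 8-8 = 0 → [5, 0, 5, 2, 8]
append ys[0]+ys[-1] = 5+8 = 13 → [5, 0, 5, 2, 8, 13]
append ys[-1]+ys[-1] = 13+13 = 26 → [5, 0, 5, 2, 8, 13, 26]
ys[-2] = 7 → [5, 0, 5, 2, 8, 7, 26]
append ys[-1]+ys[0] = 26+5 = 31 → [5, 0, 5, 2, 8, 7, 26, 31]
append ys[7]+ys[5] = 31+7 = 38 → [5, 0, 5, 2, 8, 7, 26, 31, 38]
sum = 122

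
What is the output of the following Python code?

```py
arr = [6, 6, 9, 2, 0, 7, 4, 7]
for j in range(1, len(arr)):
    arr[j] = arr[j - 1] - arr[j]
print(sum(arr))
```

-94

j=1: arr[1] = 6-6 = 0 → [6, 0, 9, 2, 0, 7, 4, 7]
j=2: arr[2] = 0-9 = -9 → [6, 0, -9, 2, 0, 7, 4, 7]
j=3: arr[3] = (-9)-2 = -11 → [6, 0, -9, -11, 0, 7, 4, 7]
j=4: arr[4] = (-11)-0 = -11 → [6, 0, -9, -11, -11, 7, 4, 7]
j=5: arr[5] = (-11)-7 = -18 → [6, 0, -9, -11, -11, -18, 4, 7]
j=6: arr[6] = (-18)-4 = -22 → [6, 0, -9, -11, -11, -18, -22, 7]
j=7: arr[7] = (-22)-7 = -29 → [6, 0, -9, -11, -11, -18, -22, -29]
sum = -94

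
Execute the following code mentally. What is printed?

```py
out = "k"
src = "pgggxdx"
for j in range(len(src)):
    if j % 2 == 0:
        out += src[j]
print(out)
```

j=0: add 'p' → 'kp'
j=1: skip
j=2: add 'g' → 'kpg'
j=3: skip
j=4: add 'x' → 'kpgx'
j=5: skip
j=6: add 'x' → 'kpgxx'

kpgxx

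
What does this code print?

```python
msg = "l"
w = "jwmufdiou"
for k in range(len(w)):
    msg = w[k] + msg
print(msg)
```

uoidfumwjl

k=0: prepend 'j' → 'jl'
k=1: prepend 'w' → 'wjl'
k=2: prepend 'm' → 'mwjl'
k=3: prepend 'u' → 'umwjl'
k=4: prepend 'f' → 'fumwjl'
k=5: prepend 'd' → 'dfumwjl'
k=6: prepend 'i' → 'idfumwjl'
k=7: prepend 'o' → 'oidfumwjl'
k=8: prepend 'u' → 'uoidfumwjl'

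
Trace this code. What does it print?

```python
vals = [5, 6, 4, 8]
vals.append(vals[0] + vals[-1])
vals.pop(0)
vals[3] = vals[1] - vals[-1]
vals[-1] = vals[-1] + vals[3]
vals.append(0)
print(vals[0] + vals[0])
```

append vals[0]+vals[-1] = 5+8 = 13 → [5, 6, 4, 8, 13]
pop(0) removes 5 → [6, 4, 8, 13]
vals[3] = vals[1]-vals[-1] = 4-13 = -9 → [6, 4, 8, -9]
vals[-1] = vals[-1]+vals[3] = (-9)+(-9) = -18 → [6, 4, 8, -18]
append 0 → [6, 4, 8, -18, 0]
vals[0]+vals[0] = 6+6 = 12

12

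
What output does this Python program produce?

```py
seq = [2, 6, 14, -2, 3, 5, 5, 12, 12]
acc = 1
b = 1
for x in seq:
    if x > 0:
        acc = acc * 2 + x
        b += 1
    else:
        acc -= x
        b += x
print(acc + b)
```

1559

x=2: >0, acc = 1*2+2 = 4; b=2
x=6: >0, acc = 4*2+6 = 14; b=3
x=14: >0, acc = 14*2+14 = 42; b=4
x=-2: not >0, acc = 42-(-2) = 44; b=2
x=3: >0, acc = 44*2+3 = 91; b=3
x=5: >0, acc = 91*2+5 = 187; b=4
x=5: >0, acc = 187*2+5 = 379; b=5
x=12: >0, acc = 379*2+12 = 770; b=6
x=12: >0, acc = 770*2+12 = 1552; b=7
acc+b = 1552+7 = 1559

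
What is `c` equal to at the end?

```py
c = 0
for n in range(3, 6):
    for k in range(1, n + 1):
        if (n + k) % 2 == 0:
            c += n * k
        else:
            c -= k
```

69

n=3,k=1: even sum, c = 0+3 = 3
n=3,k=2: odd sum, c = 3-2 = 1
n=3,k=3: even sum, c = 1+9 = 10
n=4,k=1: odd sum, c = 10-1 = 9
n=4,k=2: even sum, c = 9+8 = 17
n=4,k=3: odd sum, c = 17-3 = 14
n=4,k=4: even sum, c = 14+16 = 30
n=5,k=1: even sum, c = 30+5 = 35
n=5,k=2: odd sum, c = 35-2 = 33
n=5,k=3: even sum, c = 33+15 = 48
n=5,k=4: odd sum, c = 48-4 = 44
n=5,k=5: even sum, c = 44+25 = 69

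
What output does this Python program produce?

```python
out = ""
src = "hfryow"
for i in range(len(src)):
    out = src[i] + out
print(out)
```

woyrfh

i=0: prepend 'h' → 'h'
i=1: prepend 'f' → 'fh'
i=2: prepend 'r' → 'rfh'
i=3: prepend 'y' → 'yrfh'
i=4: prepend 'o' → 'oyrfh'
i=5: prepend 'w' → 'woyrfh'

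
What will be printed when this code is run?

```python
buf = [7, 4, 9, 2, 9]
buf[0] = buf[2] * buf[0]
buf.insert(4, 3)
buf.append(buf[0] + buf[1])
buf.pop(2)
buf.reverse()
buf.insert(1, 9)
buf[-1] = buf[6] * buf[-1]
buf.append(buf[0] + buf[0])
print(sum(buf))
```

buf[0] = buf[2]*buf[0] = 9*7 = 63 → [63, 4, 9, 2, 9]
insert 3 at 4 → [63, 4, 9, 2, 3, 9]
append buf[0]+buf[1] = 63+4 = 67 → [63, 4, 9, 2, 3, 9, 67]
pop(2) removes 9 → [63, 4, 2, 3, 9, 67]
reverse → [67, 9, 3, 2, 4, 63]
insert 9 at 1 → [67, 9, 9, 3, 2, 4, 63]
buf[-1] = buf[6]*buf[-1] = 63*63 = 3969 → [67, 9, 9, 3, 2, 4, 3969]
append buf[0]+buf[0] = 67+67 = 134 → [67, 9, 9, 3, 2, 4, 3969, 134]
sum = 4197

4197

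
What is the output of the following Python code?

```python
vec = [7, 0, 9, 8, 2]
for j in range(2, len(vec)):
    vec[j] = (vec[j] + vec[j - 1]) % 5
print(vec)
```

[7, 0, 4, 2, 4]

j=2: vec[2] = (9+0)%5 = 4 → [7, 0, 4, 8, 2]
j=3: vec[3] = (8+4)%5 = 2 → [7, 0, 4, 2, 2]
j=4: vec[4] = (2+2)%5 = 4 → [7, 0, 4, 2, 4]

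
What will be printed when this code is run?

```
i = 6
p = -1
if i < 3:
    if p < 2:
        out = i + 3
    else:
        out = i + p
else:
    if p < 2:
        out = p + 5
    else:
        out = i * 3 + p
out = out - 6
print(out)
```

i=6, p=-1
i < 3 is False; p < 2 is True
→ out = p + 5 = 4
out = 4-6 = -2

-2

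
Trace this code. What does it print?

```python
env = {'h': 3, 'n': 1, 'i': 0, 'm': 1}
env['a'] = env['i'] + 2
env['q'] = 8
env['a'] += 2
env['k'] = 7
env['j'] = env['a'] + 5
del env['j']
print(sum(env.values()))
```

24

env['a'] = env['i']+2 = 2 → {'h': 3, 'n': 1, 'i': 0, 'm': 1, 'a': 2}
env['q'] = 8 → {'h': 3, 'n': 1, 'i': 0, 'm': 1, 'a': 2, 'q': 8}
env['a'] = 2+2 = 4 → {'h': 3, 'n': 1, 'i': 0, 'm': 1, 'a': 4, 'q': 8}
env['k'] = 7 → {'h': 3, 'n': 1, 'i': 0, 'm': 1, 'a': 4, 'q': 8, 'k': 7}
env['j'] = env['a']+5 = 9 → {'h': 3, 'n': 1, 'i': 0, 'm': 1, 'a': 4, 'q': 8, 'k': 7, 'j': 9}
del 'j' → {'h': 3, 'n': 1, 'i': 0, 'm': 1, 'a': 4, 'q': 8, 'k': 7}
sum of values = 24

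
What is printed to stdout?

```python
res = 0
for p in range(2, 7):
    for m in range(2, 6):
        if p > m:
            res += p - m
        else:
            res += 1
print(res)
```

30

p=2,m=2: not 2>2, res = 0+1 = 1
p=2,m=3: not 2>3, res = 1+1 = 2
p=2,m=4: not 2>4, res = 2+1 = 3
p=2,m=5: not 2>5, res = 3+1 = 4
p=3,m=2: 3>2, res = 4+1 = 5
p=3,m=3: not 3>3, res = 5+1 = 6
p=3,m=4: not 3>4, res = 6+1 = 7
p=3,m=5: not 3>5, res = 7+1 = 8
p=4,m=2: 4>2, res = 8+2 = 10
p=4,m=3: 4>3, res = 10+1 = 11
p=4,m=4: not 4>4, res = 11+1 = 12
p=4,m=5: not 4>5, res = 12+1 = 13
p=5,m=2: 5>2, res = 13+3 = 16
p=5,m=3: 5>3, res = 16+2 = 18
p=5,m=4: 5>4, res = 18+1 = 19
p=5,m=5: not 5>5, res = 19+1 = 20
p=6,m=2: 6>2, res = 20+4 = 24
p=6,m=3: 6>3, res = 24+3 = 27
p=6,m=4: 6>4, res = 27+2 = 29
p=6,m=5: 6>5, res = 29+1 = 30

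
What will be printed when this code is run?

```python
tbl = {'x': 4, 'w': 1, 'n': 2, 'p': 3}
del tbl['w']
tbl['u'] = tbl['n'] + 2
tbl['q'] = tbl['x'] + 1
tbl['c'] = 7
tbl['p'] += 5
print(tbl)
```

del 'w' → {'x': 4, 'n': 2, 'p': 3}
tbl['u'] = tbl['n']+2 = 4 → {'x': 4, 'n': 2, 'p': 3, 'u': 4}
tbl['q'] = tbl['x']+1 = 5 → {'x': 4, 'n': 2, 'p': 3, 'u': 4, 'q': 5}
tbl['c'] = 7 → {'x': 4, 'n': 2, 'p': 3, 'u': 4, 'q': 5, 'c': 7}
tbl['p'] = 3+5 = 8 → {'x': 4, 'n': 2, 'p': 8, 'u': 4, 'q': 5, 'c': 7}

{'x': 4, 'n': 2, 'p': 8, 'u': 4, 'q': 5, 'c': 7}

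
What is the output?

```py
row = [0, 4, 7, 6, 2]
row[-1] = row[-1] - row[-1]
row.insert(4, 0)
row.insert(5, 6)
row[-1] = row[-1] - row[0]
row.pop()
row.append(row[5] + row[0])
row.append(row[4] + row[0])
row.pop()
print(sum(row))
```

row[-1] = row[-1]-row[-1] = 2-2 = 0 → [0, 4, 7, 6, 0]
insert 0 at 4 → [0, 4, 7, 6, 0, 0]
insert 6 at 5 → [0, 4, 7, 6, 0, 6, 0]
row[-1] = row[-1]-row[0] = 0-0 = 0 → [0, 4, 7, 6, 0, 6, 0]
pop() removes 0 → [0, 4, 7, 6, 0, 6]
append row[5]+row[0] = 6+0 = 6 → [0, 4, 7, 6, 0, 6, 6]
append row[4]+row[0] = 0+0 = 0 → [0, 4, 7, 6, 0, 6, 6, 0]
pop() removes 0 → [0, 4, 7, 6, 0, 6, 6]
sum = 29

29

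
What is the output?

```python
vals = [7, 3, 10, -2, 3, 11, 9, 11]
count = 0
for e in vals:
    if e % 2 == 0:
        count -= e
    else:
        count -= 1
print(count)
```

-14

e=7: not even, count = 0-1 = -1
e=3: not even, count = (-1)-1 = -2
e=10: even, count = (-2)-10 = -12
e=-2: even, count = (-12)-(-2) = -10
e=3: not even, count = (-10)-1 = -11
e=11: not even, count = (-11)-1 = -12
e=9: not even, count = (-12)-1 = -13
e=11: not even, count = (-13)-1 = -14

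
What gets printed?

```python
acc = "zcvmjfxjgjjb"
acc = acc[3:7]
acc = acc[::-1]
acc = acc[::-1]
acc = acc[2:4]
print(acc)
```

slice [3:7] → 'mjfx'
reverse → 'xfjm'
reverse → 'mjfx'
slice [2:4] → 'fx'

fx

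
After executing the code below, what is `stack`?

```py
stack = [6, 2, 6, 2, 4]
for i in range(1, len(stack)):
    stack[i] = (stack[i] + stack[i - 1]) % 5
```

i=1: stack[1] = (2+6)%5 = 3 → [6, 3, 6, 2, 4]
i=2: stack[2] = (6+3)%5 = 4 → [6, 3, 4, 2, 4]
i=3: stack[3] = (2+4)%5 = 1 → [6, 3, 4, 1, 4]
i=4: stack[4] = (4+1)%5 = 0 → [6, 3, 4, 1, 0]

[6, 3, 4, 1, 0]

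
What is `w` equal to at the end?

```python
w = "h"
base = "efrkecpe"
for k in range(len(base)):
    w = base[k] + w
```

'epcekrfeh'

k=0: prepend 'e' → 'eh'
k=1: prepend 'f' → 'feh'
k=2: prepend 'r' → 'rfeh'
k=3: prepend 'k' → 'krfeh'
k=4: prepend 'e' → 'ekrfeh'
k=5: prepend 'c' → 'cekrfeh'
k=6: prepend 'p' → 'pcekrfeh'
k=7: prepend 'e' → 'epcekrfeh'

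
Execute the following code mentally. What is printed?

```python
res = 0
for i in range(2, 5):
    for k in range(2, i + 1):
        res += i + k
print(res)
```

i=2,k=2: res = 0+4 = 4
i=3,k=2: res = 4+5 = 9
i=3,k=3: res = 9+6 = 15
i=4,k=2: res = 15+6 = 21
i=4,k=3: res = 21+7 = 28
i=4,k=4: res = 28+8 = 36

36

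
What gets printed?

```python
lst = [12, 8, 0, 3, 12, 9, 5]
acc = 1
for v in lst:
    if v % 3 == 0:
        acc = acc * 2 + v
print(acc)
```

269

v=12: %3==0, acc = 1*2+12 = 14
v=8: not %3==0
v=0: %3==0, acc = 14*2+0 = 28
v=3: %3==0, acc = 28*2+3 = 59
v=12: %3==0, acc = 59*2+12 = 130
v=9: %3==0, acc = 130*2+9 = 269
v=5: not %3==0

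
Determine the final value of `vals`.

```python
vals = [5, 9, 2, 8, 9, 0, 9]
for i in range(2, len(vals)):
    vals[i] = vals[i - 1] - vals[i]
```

i=2: vals[2] = 9-2 = 7 → [5, 9, 7, 8, 9, 0, 9]
i=3: vals[3] = 7-8 = -1 → [5, 9, 7, -1, 9, 0, 9]
i=4: vals[4] = (-1)-9 = -10 → [5, 9, 7, -1, -10, 0, 9]
i=5: vals[5] = (-10)-0 = -10 → [5, 9, 7, -1, -10, -10, 9]
i=6: vals[6] = (-10)-9 = -19 → [5, 9, 7, -1, -10, -10, -19]

[5, 9, 7, -1, -10, -10, -19]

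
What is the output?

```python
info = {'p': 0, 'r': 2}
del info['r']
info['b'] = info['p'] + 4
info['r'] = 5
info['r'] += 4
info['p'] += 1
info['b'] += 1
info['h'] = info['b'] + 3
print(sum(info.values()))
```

del 'r' → {'p': 0}
info['b'] = info['p']+4 = 4 → {'p': 0, 'b': 4}
info['r'] = 5 → {'p': 0, 'b': 4, 'r': 5}
info['r'] = 5+4 = 9 → {'p': 0, 'b': 4, 'r': 9}
info['p'] = 0+1 = 1 → {'p': 1, 'b': 4, 'r': 9}
info['b'] = 4+1 = 5 → {'p': 1, 'b': 5, 'r': 9}
info['h'] = info['b']+3 = 8 → {'p': 1, 'b': 5, 'r': 9, 'h': 8}
sum of values = 23

23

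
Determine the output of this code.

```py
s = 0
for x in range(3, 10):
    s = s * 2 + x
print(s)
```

501

x=3: s = 0*2+3 = 3
x=4: s = 3*2+4 = 10
x=5: s = 10*2+5 = 25
x=6: s = 25*2+6 = 56
x=7: s = 56*2+7 = 119
x=8: s = 119*2+8 = 246
x=9: s = 246*2+9 = 501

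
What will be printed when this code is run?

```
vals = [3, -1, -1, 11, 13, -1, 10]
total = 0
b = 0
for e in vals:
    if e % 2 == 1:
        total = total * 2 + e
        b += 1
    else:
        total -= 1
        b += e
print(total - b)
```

e=3: odd, total = 0*2+3 = 3; b=1
e=-1: odd, total = 3*2+(-1) = 5; b=2
e=-1: odd, total = 5*2+(-1) = 9; b=3
e=11: odd, total = 9*2+11 = 29; b=4
e=13: odd, total = 29*2+13 = 71; b=5
e=-1: odd, total = 71*2+(-1) = 141; b=6
e=10: not odd, total = 141-1 = 140; b=16
total-b = 140-16 = 124

124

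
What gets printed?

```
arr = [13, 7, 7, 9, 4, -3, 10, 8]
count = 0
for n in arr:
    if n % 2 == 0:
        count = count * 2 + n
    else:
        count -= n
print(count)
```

-232

n=13: not even, count = 0-13 = -13
n=7: not even, count = (-13)-7 = -20
n=7: not even, count = (-20)-7 = -27
n=9: not even, count = (-27)-9 = -36
n=4: even, count = (-36)*2+4 = -68
n=-3: not even, count = (-68)-(-3) = -65
n=10: even, count = (-65)*2+10 = -120
n=8: even, count = (-120)*2+8 = -232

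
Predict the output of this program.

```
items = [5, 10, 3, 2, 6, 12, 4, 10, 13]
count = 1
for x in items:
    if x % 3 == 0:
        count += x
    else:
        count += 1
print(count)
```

x=5: not %3==0, count = 1+1 = 2
x=10: not %3==0, count = 2+1 = 3
x=3: %3==0, count = 3+3 = 6
x=2: not %3==0, count = 6+1 = 7
x=6: %3==0, count = 7+6 = 13
x=12: %3==0, count = 13+12 = 25
x=4: not %3==0, count = 25+1 = 26
x=10: not %3==0, count = 26+1 = 27
x=13: not %3==0, count = 27+1 = 28

28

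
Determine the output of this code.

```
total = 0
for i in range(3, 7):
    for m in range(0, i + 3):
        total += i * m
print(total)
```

485

i=3,m=0: total = 0+0 = 0
i=3,m=1: total = 0+3 = 3
i=3,m=2: total = 3+6 = 9
i=3,m=3: total = 9+9 = 18
i=3,m=4: total = 18+12 = 30
i=3,m=5: total = 30+15 = 45
i=4,m=0: total = 45+0 = 45
i=4,m=1: total = 45+4 = 49
i=4,m=2: total = 49+8 = 57
i=4,m=3: total = 57+12 = 69
i=4,m=4: total = 69+16 = 85
i=4,m=5: total = 85+20 = 105
i=4,m=6: total = 105+24 = 129
i=5,m=0: total = 129+0 = 129
i=5,m=1: total = 129+5 = 134
i=5,m=2: total = 134+10 = 144
i=5,m=3: total = 144+15 = 159
i=5,m=4: total = 159+20 = 179
i=5,m=5: total = 179+25 = 204
i=5,m=6: total = 204+30 = 234
i=5,m=7: total = 234+35 = 269
i=6,m=0: total = 269+0 = 269
i=6,m=1: total = 269+6 = 275
i=6,m=2: total = 275+12 = 287
i=6,m=3: total = 287+18 = 305
i=6,m=4: total = 305+24 = 329
i=6,m=5: total = 329+30 = 359
i=6,m=6: total = 359+36 = 395
i=6,m=7: total = 395+42 = 437
i=6,m=8: total = 437+48 = 485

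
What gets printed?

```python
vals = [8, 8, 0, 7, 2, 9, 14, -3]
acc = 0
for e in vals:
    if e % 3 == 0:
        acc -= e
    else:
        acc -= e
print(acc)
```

-45

e=8: not %3==0, acc = 0-8 = -8
e=8: not %3==0, acc = (-8)-8 = -16
e=0: %3==0, acc = (-16)-0 = -16
e=7: not %3==0, acc = (-16)-7 = -23
e=2: not %3==0, acc = (-23)-2 = -25
e=9: %3==0, acc = (-25)-9 = -34
e=14: not %3==0, acc = (-34)-14 = -48
e=-3: %3==0, acc = (-48)-(-3) = -45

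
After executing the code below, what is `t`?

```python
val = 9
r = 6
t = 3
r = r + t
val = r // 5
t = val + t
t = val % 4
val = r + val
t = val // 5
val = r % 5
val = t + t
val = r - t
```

2

r = 6+3 = 9
val = 9//5 = 1
t = 1+3 = 4
t = 1%4 = 1
val = 9+1 = 10
t = 10//5 = 2
val = 9%5 = 4
val = 2+2 = 4
val = 9-2 = 7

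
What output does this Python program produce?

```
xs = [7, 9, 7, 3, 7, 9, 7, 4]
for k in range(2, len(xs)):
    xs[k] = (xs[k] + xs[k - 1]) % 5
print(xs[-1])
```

k=2: xs[2] = (7+9)%5 = 1 → [7, 9, 1, 3, 7, 9, 7, 4]
k=3: xs[3] = (3+1)%5 = 4 → [7, 9, 1, 4, 7, 9, 7, 4]
k=4: xs[4] = (7+4)%5 = 1 → [7, 9, 1, 4, 1, 9, 7, 4]
k=5: xs[5] = (9+1)%5 = 0 → [7, 9, 1, 4, 1, 0, 7, 4]
k=6: xs[6] = (7+0)%5 = 2 → [7, 9, 1, 4, 1, 0, 2, 4]
k=7: xs[7] = (4+2)%5 = 1 → [7, 9, 1, 4, 1, 0, 2, 1]

1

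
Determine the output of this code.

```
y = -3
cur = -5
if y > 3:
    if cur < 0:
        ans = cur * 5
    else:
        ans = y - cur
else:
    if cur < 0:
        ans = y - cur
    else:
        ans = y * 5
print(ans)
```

y=-3, cur=-5
y > 3 is False; cur < 0 is True
→ ans = y - cur = 2

2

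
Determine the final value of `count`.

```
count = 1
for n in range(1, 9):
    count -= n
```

n=1: count = 1-1 = 0
n=2: count = 0-2 = -2
n=3: count = (-2)-3 = -5
n=4: count = (-5)-4 = -9
n=5: count = (-9)-5 = -14
n=6: count = (-14)-6 = -20
n=7: count = (-20)-7 = -27
n=8: count = (-27)-8 = -35

-35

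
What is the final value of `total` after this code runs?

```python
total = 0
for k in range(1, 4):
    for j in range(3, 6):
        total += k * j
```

72

k=1,j=3: total = 0+3 = 3
k=1,j=4: total = 3+4 = 7
k=1,j=5: total = 7+5 = 12
k=2,j=3: total = 12+6 = 18
k=2,j=4: total = 18+8 = 26
k=2,j=5: total = 26+10 = 36
k=3,j=3: total = 36+9 = 45
k=3,j=4: total = 45+12 = 57
k=3,j=5: total = 57+15 = 72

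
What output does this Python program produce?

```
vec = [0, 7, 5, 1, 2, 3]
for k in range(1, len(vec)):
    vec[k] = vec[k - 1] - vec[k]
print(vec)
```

k=1: vec[1] = 0-7 = -7 → [0, -7, 5, 1, 2, 3]
k=2: vec[2] = (-7)-5 = -12 → [0, -7, -12, 1, 2, 3]
k=3: vec[3] = (-12)-1 = -13 → [0, -7, -12, -13, 2, 3]
k=4: vec[4] = (-13)-2 = -15 → [0, -7, -12, -13, -15, 3]
k=5: vec[5] = (-15)-3 = -18 → [0, -7, -12, -13, -15, -18]

[0, -7, -12, -13, -15, -18]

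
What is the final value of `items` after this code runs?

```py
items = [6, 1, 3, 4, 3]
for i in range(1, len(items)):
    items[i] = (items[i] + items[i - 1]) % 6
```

[6, 1, 4, 2, 5]

i=1: items[1] = (1+6)%6 = 1 → [6, 1, 3, 4, 3]
i=2: items[2] = (3+1)%6 = 4 → [6, 1, 4, 4, 3]
i=3: items[3] = (4+4)%6 = 2 → [6, 1, 4, 2, 3]
i=4: items[4] = (3+2)%6 = 5 → [6, 1, 4, 2, 5]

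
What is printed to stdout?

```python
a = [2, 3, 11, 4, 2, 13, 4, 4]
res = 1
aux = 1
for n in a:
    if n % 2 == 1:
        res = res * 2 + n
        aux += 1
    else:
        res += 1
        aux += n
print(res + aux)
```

89

n=2: not odd, res = 1+1 = 2; aux=3
n=3: odd, res = 2*2+3 = 7; aux=4
n=11: odd, res = 7*2+11 = 25; aux=5
n=4: not odd, res = 25+1 = 26; aux=9
n=2: not odd, res = 26+1 = 27; aux=11
n=13: odd, res = 27*2+13 = 67; aux=12
n=4: not odd, res = 67+1 = 68; aux=16
n=4: not odd, res = 68+1 = 69; aux=20
res+aux = 69+20 = 89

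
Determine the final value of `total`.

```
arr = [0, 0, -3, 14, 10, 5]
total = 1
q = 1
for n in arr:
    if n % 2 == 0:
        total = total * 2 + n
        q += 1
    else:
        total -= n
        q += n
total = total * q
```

427

n=0: even, total = 1*2+0 = 2; q=2
n=0: even, total = 2*2+0 = 4; q=3
n=-3: not even, total = 4-(-3) = 7; q=0
n=14: even, total = 7*2+14 = 28; q=1
n=10: even, total = 28*2+10 = 66; q=2
n=5: not even, total = 66-5 = 61; q=7
total*q = 61*7 = 427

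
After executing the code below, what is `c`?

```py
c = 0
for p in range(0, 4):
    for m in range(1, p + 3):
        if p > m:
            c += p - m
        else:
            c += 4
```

p=0,m=1: not 0>1, c = 0+4 = 4
p=0,m=2: not 0>2, c = 4+4 = 8
p=1,m=1: not 1>1, c = 8+4 = 12
p=1,m=2: not 1>2, c = 12+4 = 16
p=1,m=3: not 1>3, c = 16+4 = 20
p=2,m=1: 2>1, c = 20+1 = 21
p=2,m=2: not 2>2, c = 21+4 = 25
p=2,m=3: not 2>3, c = 25+4 = 29
p=2,m=4: not 2>4, c = 29+4 = 33
p=3,m=1: 3>1, c = 33+2 = 35
p=3,m=2: 3>2, c = 35+1 = 36
p=3,m=3: not 3>3, c = 36+4 = 40
p=3,m=4: not 3>4, c = 40+4 = 44
p=3,m=5: not 3>5, c = 44+4 = 48

48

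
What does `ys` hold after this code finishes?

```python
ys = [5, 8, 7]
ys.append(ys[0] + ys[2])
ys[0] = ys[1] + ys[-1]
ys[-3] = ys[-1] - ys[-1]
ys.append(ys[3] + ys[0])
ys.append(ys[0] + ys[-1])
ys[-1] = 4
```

[20, 0, 7, 12, 32, 4]

append ys[0]+ys[2] = 5+7 = 12 → [5, 8, 7, 12]
ys[0] = ys[1]+ys[-1] = 8+12 = 20 → [20, 8, 7, 12]
ys[-3] = ys[-1]-ys[-1] = 12-12 = 0 → [20, 0, 7, 12]
append ys[3]+ys[0] = 12+20 = 32 → [20, 0, 7, 12, 32]
append ys[0]+ys[-1] = 20+32 = 52 → [20, 0, 7, 12, 32, 52]
ys[-1] = 4 → [20, 0, 7, 12, 32, 4]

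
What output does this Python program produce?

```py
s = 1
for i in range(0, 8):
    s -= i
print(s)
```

-27

i=0: s = 1-0 = 1
i=1: s = 1-1 = 0
i=2: s = 0-2 = -2
i=3: s = (-2)-3 = -5
i=4: s = (-5)-4 = -9
i=5: s = (-9)-5 = -14
i=6: s = (-14)-6 = -20
i=7: s = (-20)-7 = -27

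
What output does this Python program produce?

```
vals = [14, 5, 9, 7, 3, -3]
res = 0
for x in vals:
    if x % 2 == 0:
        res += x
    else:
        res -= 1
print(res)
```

9

x=14: even, res = 0+14 = 14
x=5: not even, res = 14-1 = 13
x=9: not even, res = 13-1 = 12
x=7: not even, res = 12-1 = 11
x=3: not even, res = 11-1 = 10
x=-3: not even, res = 10-1 = 9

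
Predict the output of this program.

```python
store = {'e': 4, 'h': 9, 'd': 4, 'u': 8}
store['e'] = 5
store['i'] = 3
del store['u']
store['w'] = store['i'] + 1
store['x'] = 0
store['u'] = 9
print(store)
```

store['e'] = 5 → {'e': 5, 'h': 9, 'd': 4, 'u': 8}
store['i'] = 3 → {'e': 5, 'h': 9, 'd': 4, 'u': 8, 'i': 3}
del 'u' → {'e': 5, 'h': 9, 'd': 4, 'i': 3}
store['w'] = store['i']+1 = 4 → {'e': 5, 'h': 9, 'd': 4, 'i': 3, 'w': 4}
store['x'] = 0 → {'e': 5, 'h': 9, 'd': 4, 'i': 3, 'w': 4, 'x': 0}
store['u'] = 9 → {'e': 5, 'h': 9, 'd': 4, 'i': 3, 'w': 4, 'x': 0, 'u': 9}

{'e': 5, 'h': 9, 'd': 4, 'i': 3, 'w': 4, 'x': 0, 'u': 9}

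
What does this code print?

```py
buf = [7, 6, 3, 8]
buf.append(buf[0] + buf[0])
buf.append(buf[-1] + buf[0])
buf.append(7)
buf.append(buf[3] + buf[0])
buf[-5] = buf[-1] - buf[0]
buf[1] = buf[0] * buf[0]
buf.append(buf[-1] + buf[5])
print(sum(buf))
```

append buf[0]+buf[0] = 7+7 = 14 → [7, 6, 3, 8, 14]
append buf[-1]+buf[0] = 14+7 = 21 → [7, 6, 3, 8, 14, 21]
append 7 → [7, 6, 3, 8, 14, 21, 7]
append buf[3]+buf[0] = 8+7 = 15 → [7, 6, 3, 8, 14, 21, 7, 15]
buf[-5] = buf[-1]-buf[0] = 15-7 = 8 → [7, 6, 3, 8, 14, 21, 7, 15]
buf[1] = buf[0]*buf[0] = 7*7 = 49 → [7, 49, 3, 8, 14, 21, 7, 15]
append buf[-1]+buf[5] = 15+21 = 36 → [7, 49, 3, 8, 14, 21, 7, 15, 36]
sum = 160

160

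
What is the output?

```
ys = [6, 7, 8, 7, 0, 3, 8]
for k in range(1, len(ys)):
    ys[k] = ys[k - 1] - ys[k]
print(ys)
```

k=1: ys[1] = 6-7 = -1 → [6, -1, 8, 7, 0, 3, 8]
k=2: ys[2] = (-1)-8 = -9 → [6, -1, -9, 7, 0, 3, 8]
k=3: ys[3] = (-9)-7 = -16 → [6, -1, -9, -16, 0, 3, 8]
k=4: ys[4] = (-16)-0 = -16 → [6, -1, -9, -16, -16, 3, 8]
k=5: ys[5] = (-16)-3 = -19 → [6, -1, -9, -16, -16, -19, 8]
k=6: ys[6] = (-19)-8 = -27 → [6, -1, -9, -16, -16, -19, -27]

[6, -1, -9, -16, -16, -19, -27]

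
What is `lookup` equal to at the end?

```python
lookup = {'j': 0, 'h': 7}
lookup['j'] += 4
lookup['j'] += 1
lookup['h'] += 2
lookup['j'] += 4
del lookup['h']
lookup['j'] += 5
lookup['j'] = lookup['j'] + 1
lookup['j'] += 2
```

lookup['j'] = 0+4 = 4 → {'j': 4, 'h': 7}
lookup['j'] = 4+1 = 5 → {'j': 5, 'h': 7}
lookup['h'] = 7+2 = 9 → {'j': 5, 'h': 9}
lookup['j'] = 5+4 = 9 → {'j': 9, 'h': 9}
del 'h' → {'j': 9}
lookup['j'] = 9+5 = 14 → {'j': 14}
lookup['j'] = lookup['j']+1 = 15 → {'j': 15}
lookup['j'] = 15+2 = 17 → {'j': 17}

{'j': 17}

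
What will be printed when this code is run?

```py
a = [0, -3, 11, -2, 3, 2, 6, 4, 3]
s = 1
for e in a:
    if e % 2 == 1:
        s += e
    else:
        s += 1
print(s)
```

20

e=0: not odd, s = 1+1 = 2
e=-3: odd, s = 2+(-3) = -1
e=11: odd, s = (-1)+11 = 10
e=-2: not odd, s = 10+1 = 11
e=3: odd, s = 11+3 = 14
e=2: not odd, s = 14+1 = 15
e=6: not odd, s = 15+1 = 16
e=4: not odd, s = 16+1 = 17
e=3: odd, s = 17+3 = 20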